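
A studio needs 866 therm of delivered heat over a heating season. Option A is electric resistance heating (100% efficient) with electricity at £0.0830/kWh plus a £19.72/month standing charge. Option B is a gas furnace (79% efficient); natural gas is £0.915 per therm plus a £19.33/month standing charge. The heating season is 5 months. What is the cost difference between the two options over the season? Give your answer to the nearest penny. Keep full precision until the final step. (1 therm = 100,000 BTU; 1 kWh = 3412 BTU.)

Heat load = 866 therm × 100,000 = 86,600,000 BTU
Gas: input = 86,600,000 / 0.79 = 109,620,253 BTU = 1,096 therm → 1,096 × £0.915 = £1,003.03; + 5 × £19.33 standing = £1,099.68
Electric: 86,600,000 BTU / 3412 = 25,380 kWh → × £0.0830 = £2,106.62; + 5 × £19.72 standing = £2,205.22
Difference = |£1,099.68 − £2,205.22| = £1,105.55

£1105.55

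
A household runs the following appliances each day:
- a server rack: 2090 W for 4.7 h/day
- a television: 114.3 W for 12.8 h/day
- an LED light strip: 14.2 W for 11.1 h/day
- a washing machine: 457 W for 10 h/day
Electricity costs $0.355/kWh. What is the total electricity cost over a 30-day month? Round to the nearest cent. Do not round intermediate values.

server rack: 2090 W × 4.7 h × 30 d = 294,690 Wh = 294.7 kWh
television: 114.3 W × 12.8 h × 30 d = 43,891 Wh = 43.89 kWh
LED light strip: 14.2 W × 11.1 h × 30 d = 4,729 Wh = 4.729 kWh
washing machine: 457 W × 10 h × 30 d = 137,100 Wh = 137.1 kWh
Total energy = 294.7 + 43.89 + 4.729 + 137.1 = 480.4 kWh
Cost = 480.4 kWh × $0.355 = $170.55

$170.55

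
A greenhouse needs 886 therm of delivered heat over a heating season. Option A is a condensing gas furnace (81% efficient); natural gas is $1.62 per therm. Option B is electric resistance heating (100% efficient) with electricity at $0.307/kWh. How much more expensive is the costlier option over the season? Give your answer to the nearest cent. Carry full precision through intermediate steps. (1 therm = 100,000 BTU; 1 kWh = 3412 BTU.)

$6199.92

Heat load = 886 therm × 100,000 = 88,600,000 BTU
Gas: input = 88,600,000 / 0.81 = 109,382,716 BTU = 1,094 therm → 1,094 × $1.62 = $1,772.00
Electric: 88,600,000 BTU / 3412 = 25,970 kWh → × $0.307 = $7,971.92
Difference = |$1,772.00 − $7,971.92| = $6,199.92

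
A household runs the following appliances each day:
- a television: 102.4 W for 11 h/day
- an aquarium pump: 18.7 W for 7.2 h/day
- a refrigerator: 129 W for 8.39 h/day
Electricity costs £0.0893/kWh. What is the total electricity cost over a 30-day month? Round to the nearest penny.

television: 102.4 W × 11 h × 30 d = 33,792 Wh = 33.79 kWh
aquarium pump: 18.7 W × 7.2 h × 30 d = 4,039 Wh = 4.039 kWh
refrigerator: 129 W × 8.39 h × 30 d = 32,469 Wh = 32.47 kWh
Total energy = 33.79 + 4.039 + 32.47 = 70.3 kWh
Cost = 70.3 kWh × £0.0893 = £6.28

£6.28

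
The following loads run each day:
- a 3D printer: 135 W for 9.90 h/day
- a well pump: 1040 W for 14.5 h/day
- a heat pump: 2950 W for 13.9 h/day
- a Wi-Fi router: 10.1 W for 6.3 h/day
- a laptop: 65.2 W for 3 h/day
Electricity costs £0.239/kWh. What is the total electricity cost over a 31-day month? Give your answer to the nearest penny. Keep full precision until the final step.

3D printer: 135 W × 9.90 h × 31 d = 41,432 Wh = 41.43 kWh
well pump: 1040 W × 14.5 h × 31 d = 467,480 Wh = 467.5 kWh
heat pump: 2950 W × 13.9 h × 31 d = 1,271,155 Wh = 1,271 kWh
Wi-Fi router: 10.1 W × 6.3 h × 31 d = 1,973 Wh = 1.973 kWh
laptop: 65.2 W × 3 h × 31 d = 6,064 Wh = 6.064 kWh
Total energy = 41.43 + 467.5 + 1,271 + 1.973 + 6.064 = 1,788 kWh
Cost = 1,788 kWh × £0.239 = £427.36

£427.36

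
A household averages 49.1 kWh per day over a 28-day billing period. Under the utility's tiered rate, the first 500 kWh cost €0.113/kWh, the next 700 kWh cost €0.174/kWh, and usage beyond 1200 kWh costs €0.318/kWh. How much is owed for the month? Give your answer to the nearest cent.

Usage = 49.1 kWh/day × 28 days = 1374.8 kWh
First 500 kWh × €0.113 = €56.50
Next 700 kWh × €0.174 = €121.80
Remaining 174.8 kWh × €0.318 = €55.59
Total = €233.89

€233.89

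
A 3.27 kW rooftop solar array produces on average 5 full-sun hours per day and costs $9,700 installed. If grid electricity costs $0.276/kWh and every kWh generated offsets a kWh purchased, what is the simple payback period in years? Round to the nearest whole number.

6 years

Daily generation = 3.27 kW × 5 h = 16.35 kWh
Annual generation = 16.35 × 365 = 5967.8 kWh
Annual savings = 5967.8 × $0.276 = $1,647.10
Payback = $9,700 / $1,647.10 = 5.89 years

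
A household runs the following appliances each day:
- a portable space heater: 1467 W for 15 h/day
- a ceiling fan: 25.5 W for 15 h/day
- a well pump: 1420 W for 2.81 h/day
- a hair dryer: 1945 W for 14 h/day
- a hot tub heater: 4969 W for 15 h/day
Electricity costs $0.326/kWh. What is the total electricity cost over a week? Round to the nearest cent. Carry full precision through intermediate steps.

portable space heater: 1467 W × 15 h × 7 d = 154,035 Wh = 154 kWh
ceiling fan: 25.5 W × 15 h × 7 d = 2,678 Wh = 2.678 kWh
well pump: 1420 W × 2.81 h × 7 d = 27,931 Wh = 27.93 kWh
hair dryer: 1945 W × 14 h × 7 d = 190,610 Wh = 190.6 kWh
hot tub heater: 4969 W × 15 h × 7 d = 521,745 Wh = 521.7 kWh
Total energy = 154 + 2.678 + 27.93 + 190.6 + 521.7 = 897 kWh
Cost = 897 kWh × $0.326 = $292.42

$292.42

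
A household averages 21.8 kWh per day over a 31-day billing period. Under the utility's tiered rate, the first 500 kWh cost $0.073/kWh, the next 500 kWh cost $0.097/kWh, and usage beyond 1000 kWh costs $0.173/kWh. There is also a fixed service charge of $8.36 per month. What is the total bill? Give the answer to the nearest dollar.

$62

Usage = 21.8 kWh/day × 31 days = 675.8 kWh
First 500 kWh × $0.073 = $36.50
Next 175.8 kWh × $0.097 = $17.05
Remaining tier: 0 kWh (not reached)
Energy charge = $53.55; + service $8.36 = $61.91 ≈ $62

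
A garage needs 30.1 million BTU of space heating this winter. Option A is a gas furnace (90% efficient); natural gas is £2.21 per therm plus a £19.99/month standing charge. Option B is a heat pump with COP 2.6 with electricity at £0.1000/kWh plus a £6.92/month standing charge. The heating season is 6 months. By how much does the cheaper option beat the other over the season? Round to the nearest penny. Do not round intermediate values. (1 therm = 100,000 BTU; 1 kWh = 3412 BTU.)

Heat load = 30.1 × 10⁶ BTU = 30,100,000 BTU
Gas: input = 30,100,000 / 0.90 = 33,444,444 BTU = 334.4 therm → 334.4 × £2.21 = £739.12; + 6 × £19.99 standing = £859.06
Heat pump: 30,100,000 BTU / 3412 = 8,822 kWh heat; / 2.6 = 3,393 kWh in → × £0.1000 = £339.30; + 6 × £6.92 standing = £380.82
Difference = |£859.06 − £380.82| = £478.24

£478.24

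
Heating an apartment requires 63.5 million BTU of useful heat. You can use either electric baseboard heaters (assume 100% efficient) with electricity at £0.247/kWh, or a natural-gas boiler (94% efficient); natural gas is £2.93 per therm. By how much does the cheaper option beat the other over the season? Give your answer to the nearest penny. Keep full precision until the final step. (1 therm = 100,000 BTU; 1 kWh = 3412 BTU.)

£2617.56

Heat load = 63.5 × 10⁶ BTU = 63,500,000 BTU
Gas: input = 63,500,000 / 0.94 = 67,553,191 BTU = 675.5 therm → 675.5 × £2.93 = £1,979.31
Electric: 63,500,000 BTU / 3412 = 18,610 kWh → × £0.247 = £4,596.86
Difference = |£1,979.31 − £4,596.86| = £2,617.56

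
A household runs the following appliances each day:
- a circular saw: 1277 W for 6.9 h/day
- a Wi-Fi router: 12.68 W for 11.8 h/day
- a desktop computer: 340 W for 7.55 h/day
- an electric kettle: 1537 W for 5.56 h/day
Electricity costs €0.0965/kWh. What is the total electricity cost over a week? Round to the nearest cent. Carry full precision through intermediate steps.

€13.56

circular saw: 1277 W × 6.9 h × 7 d = 61,679 Wh = 61.68 kWh
Wi-Fi router: 12.68 W × 11.8 h × 7 d = 1,047 Wh = 1.047 kWh
desktop computer: 340 W × 7.55 h × 7 d = 17,969 Wh = 17.97 kWh
electric kettle: 1537 W × 5.56 h × 7 d = 59,820 Wh = 59.82 kWh
Total energy = 61.68 + 1.047 + 17.97 + 59.82 = 140.5 kWh
Cost = 140.5 kWh × €0.0965 = €13.56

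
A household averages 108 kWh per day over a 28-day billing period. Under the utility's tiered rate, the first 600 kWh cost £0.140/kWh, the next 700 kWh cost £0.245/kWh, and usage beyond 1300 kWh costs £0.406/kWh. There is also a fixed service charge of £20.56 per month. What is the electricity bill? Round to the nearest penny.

£976.00

Usage = 108 kWh/day × 28 days = 3024 kWh
First 600 kWh × £0.140 = £84.00
Next 700 kWh × £0.245 = £171.50
Remaining 1724 kWh × £0.406 = £699.94
Energy charge = £955.44; + service £20.56 = £976.00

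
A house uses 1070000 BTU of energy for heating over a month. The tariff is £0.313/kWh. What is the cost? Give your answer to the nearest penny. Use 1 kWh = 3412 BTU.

£98.16

1070000 BTU × (0.00029308 kWh/BTU) = 313.6 kWh
Cost = 313.6 kWh × £0.313/kWh = £98.16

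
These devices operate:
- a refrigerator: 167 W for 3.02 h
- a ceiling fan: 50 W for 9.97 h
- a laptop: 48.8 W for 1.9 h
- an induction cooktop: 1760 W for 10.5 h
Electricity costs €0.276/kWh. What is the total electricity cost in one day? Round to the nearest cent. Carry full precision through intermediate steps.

€5.40

refrigerator: 167 W × 3.02 h = 504 Wh = 0.5043 kWh
ceiling fan: 50 W × 9.97 h = 499 Wh = 0.4985 kWh
laptop: 48.8 W × 1.9 h = 93 Wh = 0.09272 kWh
induction cooktop: 1760 W × 10.5 h = 18,480 Wh = 18.48 kWh
Total energy = 0.5043 + 0.4985 + 0.09272 + 18.48 = 19.58 kWh
Cost = 19.58 kWh × €0.276 = €5.40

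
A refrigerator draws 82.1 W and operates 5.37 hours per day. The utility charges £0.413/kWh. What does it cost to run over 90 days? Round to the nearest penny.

Energy = 82.1 W × 5.37 h/day × 90 days = 39,679 Wh = 39.68 kWh
Cost = 39.68 kWh × £0.413/kWh = £16.39

£16.39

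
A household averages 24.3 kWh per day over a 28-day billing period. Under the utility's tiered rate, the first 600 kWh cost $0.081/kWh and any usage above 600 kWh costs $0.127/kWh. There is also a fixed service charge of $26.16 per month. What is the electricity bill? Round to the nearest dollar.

$85

Usage = 24.3 kWh/day × 28 days = 680.4 kWh
First 600 kWh × $0.081 = $48.60
Remaining 80.4 kWh × $0.127 = $10.21
Energy charge = $58.81; + service $26.16 = $84.97 ≈ $85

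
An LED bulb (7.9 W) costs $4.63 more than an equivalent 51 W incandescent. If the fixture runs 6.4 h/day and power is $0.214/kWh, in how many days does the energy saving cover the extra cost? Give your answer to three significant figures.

Power saved = 51 − 7.9 = 43.1 W
Daily energy saved = 43.1 W × 6.4 h = 275.8 Wh = 0.27584 kWh
Daily savings = 0.27584 × $0.214 = $0.0590
Payback = $4.63 / $0.0590 per day = 78.44 days

78.4 days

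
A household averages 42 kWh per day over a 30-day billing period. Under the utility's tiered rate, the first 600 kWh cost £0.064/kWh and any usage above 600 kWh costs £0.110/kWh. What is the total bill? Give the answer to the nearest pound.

Usage = 42 kWh/day × 30 days = 1260 kWh
First 600 kWh × £0.064 = £38.40
Remaining 660 kWh × £0.110 = £72.60
Total = £111.00

£111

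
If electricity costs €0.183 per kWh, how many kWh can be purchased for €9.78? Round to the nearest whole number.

€9.78 / €0.183 per kWh = 53.44 kWh

53 kWh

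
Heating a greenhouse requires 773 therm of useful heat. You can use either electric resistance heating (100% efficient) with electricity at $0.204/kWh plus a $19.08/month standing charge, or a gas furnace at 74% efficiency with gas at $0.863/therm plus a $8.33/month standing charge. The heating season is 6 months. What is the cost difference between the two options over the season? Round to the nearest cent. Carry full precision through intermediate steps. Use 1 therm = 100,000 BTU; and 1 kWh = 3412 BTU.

Heat load = 773 therm × 100,000 = 77,300,000 BTU
Gas: input = 77,300,000 / 0.74 = 104,459,459 BTU = 1,045 therm → 1,045 × $0.863 = $901.49; + 6 × $8.33 standing = $951.47
Electric: 77,300,000 BTU / 3412 = 22,660 kWh → × $0.204 = $4,621.69; + 6 × $19.08 standing = $4,736.17
Difference = |$951.47 − $4,736.17| = $3,784.70

$3784.70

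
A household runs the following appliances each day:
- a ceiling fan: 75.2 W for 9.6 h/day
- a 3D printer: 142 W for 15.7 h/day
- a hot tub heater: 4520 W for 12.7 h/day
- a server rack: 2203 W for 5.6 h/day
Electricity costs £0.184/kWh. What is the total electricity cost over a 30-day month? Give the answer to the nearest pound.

ceiling fan: 75.2 W × 9.6 h × 30 d = 21,658 Wh = 21.66 kWh
3D printer: 142 W × 15.7 h × 30 d = 66,882 Wh = 66.88 kWh
hot tub heater: 4520 W × 12.7 h × 30 d = 1,722,120 Wh = 1,722 kWh
server rack: 2203 W × 5.6 h × 30 d = 370,104 Wh = 370.1 kWh
Total energy = 21.66 + 66.88 + 1,722 + 370.1 = 2,181 kWh
Cost = 2,181 kWh × £0.184 = £401.26 ≈ £401

£401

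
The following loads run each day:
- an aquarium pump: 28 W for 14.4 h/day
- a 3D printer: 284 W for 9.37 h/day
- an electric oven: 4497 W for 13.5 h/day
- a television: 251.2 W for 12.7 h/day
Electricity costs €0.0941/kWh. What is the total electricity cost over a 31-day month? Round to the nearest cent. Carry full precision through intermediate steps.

€195.34

aquarium pump: 28 W × 14.4 h × 31 d = 12,499 Wh = 12.5 kWh
3D printer: 284 W × 9.37 h × 31 d = 82,493 Wh = 82.49 kWh
electric oven: 4497 W × 13.5 h × 31 d = 1,881,994 Wh = 1,882 kWh
television: 251.2 W × 12.7 h × 31 d = 98,897 Wh = 98.9 kWh
Total energy = 12.5 + 82.49 + 1,882 + 98.9 = 2,076 kWh
Cost = 2,076 kWh × €0.0941 = €195.34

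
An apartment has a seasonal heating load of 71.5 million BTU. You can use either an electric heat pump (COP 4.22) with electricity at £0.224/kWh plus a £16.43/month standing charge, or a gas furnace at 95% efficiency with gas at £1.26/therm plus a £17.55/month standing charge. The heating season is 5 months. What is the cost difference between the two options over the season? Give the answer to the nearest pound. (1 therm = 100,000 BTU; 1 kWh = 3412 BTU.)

£158

Heat load = 71.5 × 10⁶ BTU = 71,500,000 BTU
Gas: input = 71,500,000 / 0.95 = 75,263,158 BTU = 752.6 therm → 752.6 × £1.26 = £948.32; + 5 × £17.55 standing = £1,036.07
Heat pump: 71,500,000 BTU / 3412 = 20,960 kWh heat; / 4.22 = 4,966 kWh in → × £0.224 = £1,112.33; + 5 × £16.43 standing = £1,194.48
Difference = |£1,036.07 − £1,194.48| = £158.41 ≈ £158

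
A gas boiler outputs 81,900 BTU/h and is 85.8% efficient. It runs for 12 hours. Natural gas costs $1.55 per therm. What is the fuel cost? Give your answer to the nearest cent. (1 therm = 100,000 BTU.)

$17.75

Heat delivered = 81,900 BTU/h × 12 h = 982,800 BTU
Gas input = 982,800 / 0.858 = 1,145,455 BTU
= 1,145,455 / 100,000 = 11.45 therm
Cost = 11.45 × $1.55/therm = $17.75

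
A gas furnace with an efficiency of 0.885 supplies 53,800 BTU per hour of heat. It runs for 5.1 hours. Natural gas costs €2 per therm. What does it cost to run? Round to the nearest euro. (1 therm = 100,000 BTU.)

€6

Heat delivered = 53,800 BTU/h × 5.1 h = 274,380 BTU
Gas input = 274,380 / 0.885 = 310,034 BTU
= 310,034 / 100,000 = 3.1 therm
Cost = 3.1 × €2/therm = €6.20 ≈ €6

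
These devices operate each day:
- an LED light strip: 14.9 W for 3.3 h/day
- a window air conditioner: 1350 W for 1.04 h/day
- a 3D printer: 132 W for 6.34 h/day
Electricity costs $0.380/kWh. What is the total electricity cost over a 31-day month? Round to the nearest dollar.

$27

LED light strip: 14.9 W × 3.3 h × 31 d = 1,524 Wh = 1.524 kWh
window air conditioner: 1350 W × 1.04 h × 31 d = 43,524 Wh = 43.52 kWh
3D printer: 132 W × 6.34 h × 31 d = 25,943 Wh = 25.94 kWh
Total energy = 1.524 + 43.52 + 25.94 = 70.99 kWh
Cost = 70.99 kWh × $0.380 = $26.98 ≈ $27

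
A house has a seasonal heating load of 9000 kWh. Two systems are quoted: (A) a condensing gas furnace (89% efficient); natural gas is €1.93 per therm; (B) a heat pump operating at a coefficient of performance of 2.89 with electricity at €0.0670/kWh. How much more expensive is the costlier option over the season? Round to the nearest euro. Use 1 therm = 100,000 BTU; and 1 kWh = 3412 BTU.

Heat load = 9000 kWh × 3412 = 30,708,000 BTU
Gas: input = 30,708,000 / 0.89 = 34,503,371 BTU = 345 therm → 345 × €1.93 = €665.92
Heat pump: 30,708,000 BTU / 3412 = 9,000 kWh heat; / 2.89 = 3,114 kWh in → × €0.0670 = €208.65
Difference = |€665.92 − €208.65| = €457.26 ≈ €457

€457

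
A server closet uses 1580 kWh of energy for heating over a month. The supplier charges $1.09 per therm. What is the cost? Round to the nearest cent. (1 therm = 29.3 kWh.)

1580 kWh × (0.03413 therm/kWh) = 53.92 therm
Cost = 53.92 therm × $1.09/therm = $58.78

$58.78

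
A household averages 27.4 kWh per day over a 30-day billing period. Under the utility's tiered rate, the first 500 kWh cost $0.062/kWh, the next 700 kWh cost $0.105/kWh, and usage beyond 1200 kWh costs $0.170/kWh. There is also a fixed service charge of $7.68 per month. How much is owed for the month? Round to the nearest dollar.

$72

Usage = 27.4 kWh/day × 30 days = 822 kWh
First 500 kWh × $0.062 = $31.00
Next 322 kWh × $0.105 = $33.81
Remaining tier: 0 kWh (not reached)
Energy charge = $64.81; + service $7.68 = $72.49 ≈ $72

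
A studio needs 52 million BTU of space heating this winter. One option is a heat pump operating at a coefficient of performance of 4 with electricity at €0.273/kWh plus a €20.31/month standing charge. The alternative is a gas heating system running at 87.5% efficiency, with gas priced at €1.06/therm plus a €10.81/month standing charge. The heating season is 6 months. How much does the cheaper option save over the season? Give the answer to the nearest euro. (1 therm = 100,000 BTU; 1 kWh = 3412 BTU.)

€467

Heat load = 52 × 10⁶ BTU = 52,000,000 BTU
Gas: input = 52,000,000 / 0.875 = 59,428,571 BTU = 594.3 therm → 594.3 × €1.06 = €629.94; + 6 × €10.81 standing = €694.80
Heat pump: 52,000,000 BTU / 3412 = 15,240 kWh heat; / 4 = 3,810 kWh in → × €0.273 = €1,040.15; + 6 × €20.31 standing = €1,162.01
Difference = |€694.80 − €1,162.01| = €467.21 ≈ €467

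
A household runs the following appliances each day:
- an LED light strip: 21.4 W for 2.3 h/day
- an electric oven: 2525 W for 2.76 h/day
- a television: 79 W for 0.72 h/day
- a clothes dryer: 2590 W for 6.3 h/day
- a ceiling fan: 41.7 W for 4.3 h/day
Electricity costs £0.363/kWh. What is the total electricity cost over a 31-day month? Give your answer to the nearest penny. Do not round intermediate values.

LED light strip: 21.4 W × 2.3 h × 31 d = 1,526 Wh = 1.526 kWh
electric oven: 2525 W × 2.76 h × 31 d = 216,039 Wh = 216 kWh
television: 79 W × 0.72 h × 31 d = 1,763 Wh = 1.763 kWh
clothes dryer: 2590 W × 6.3 h × 31 d = 505,827 Wh = 505.8 kWh
ceiling fan: 41.7 W × 4.3 h × 31 d = 5,559 Wh = 5.559 kWh
Total energy = 1.526 + 216 + 1.763 + 505.8 + 5.559 = 730.7 kWh
Cost = 730.7 kWh × £0.363 = £265.25

£265.25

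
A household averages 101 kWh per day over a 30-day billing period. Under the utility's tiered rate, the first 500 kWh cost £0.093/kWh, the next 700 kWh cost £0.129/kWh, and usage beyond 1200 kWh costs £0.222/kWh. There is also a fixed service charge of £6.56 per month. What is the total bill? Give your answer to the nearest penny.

Usage = 101 kWh/day × 30 days = 3030 kWh
First 500 kWh × £0.093 = £46.50
Next 700 kWh × £0.129 = £90.30
Remaining 1830 kWh × £0.222 = £406.26
Energy charge = £543.06; + service £6.56 = £549.62

£549.62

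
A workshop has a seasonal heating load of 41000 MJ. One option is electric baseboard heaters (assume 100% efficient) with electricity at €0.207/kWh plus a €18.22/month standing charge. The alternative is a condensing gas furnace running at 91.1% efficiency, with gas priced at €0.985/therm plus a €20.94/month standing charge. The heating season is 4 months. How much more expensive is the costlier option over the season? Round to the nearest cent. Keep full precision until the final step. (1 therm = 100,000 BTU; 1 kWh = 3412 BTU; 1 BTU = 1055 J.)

Heat load = 41000 MJ = 41,000,000,000 J / 1055 = 38,862,559 BTU
Gas: input = 38,862,559 / 0.911 = 42,659,231 BTU = 426.6 therm → 426.6 × €0.985 = €420.19; + 4 × €20.94 standing = €503.95
Electric: 38,862,559 BTU / 3412 = 11,390 kWh → × €0.207 = €2,357.72; + 4 × €18.22 standing = €2,430.60
Difference = |€503.95 − €2,430.60| = €1,926.65

€1926.65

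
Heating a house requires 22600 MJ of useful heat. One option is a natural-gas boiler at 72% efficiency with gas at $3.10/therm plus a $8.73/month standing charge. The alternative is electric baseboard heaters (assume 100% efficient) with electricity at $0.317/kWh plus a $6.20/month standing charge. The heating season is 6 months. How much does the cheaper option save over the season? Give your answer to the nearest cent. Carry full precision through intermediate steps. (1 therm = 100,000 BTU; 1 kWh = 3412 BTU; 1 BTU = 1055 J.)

$1052.74

Heat load = 22600 MJ = 22,600,000,000 J / 1055 = 21,421,801 BTU
Gas: input = 21,421,801 / 0.72 = 29,752,501 BTU = 297.5 therm → 297.5 × $3.10 = $922.33; + 6 × $8.73 standing = $974.71
Electric: 21,421,801 BTU / 3412 = 6,278 kWh → × $0.317 = $1,990.24; + 6 × $6.20 standing = $2,027.44
Difference = |$974.71 − $2,027.44| = $1,052.74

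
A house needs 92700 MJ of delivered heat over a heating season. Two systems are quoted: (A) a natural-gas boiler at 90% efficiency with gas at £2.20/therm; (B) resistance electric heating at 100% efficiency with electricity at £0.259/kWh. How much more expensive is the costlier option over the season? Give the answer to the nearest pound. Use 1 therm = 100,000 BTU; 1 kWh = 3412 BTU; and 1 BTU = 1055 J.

£4522

Heat load = 92700 MJ = 92,700,000,000 J / 1055 = 87,867,299 BTU
Gas: input = 87,867,299 / 0.90 = 97,630,332 BTU = 976.3 therm → 976.3 × £2.20 = £2,147.87
Electric: 87,867,299 BTU / 3412 = 25,750 kWh → × £0.259 = £6,669.88
Difference = |£2,147.87 − £6,669.88| = £4,522.01 ≈ £4522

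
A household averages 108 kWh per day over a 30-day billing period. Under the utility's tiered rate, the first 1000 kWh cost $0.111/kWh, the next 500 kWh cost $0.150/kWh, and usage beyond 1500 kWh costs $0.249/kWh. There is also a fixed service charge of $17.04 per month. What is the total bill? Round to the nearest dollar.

$636

Usage = 108 kWh/day × 30 days = 3240 kWh
First 1000 kWh × $0.111 = $111.00
Next 500 kWh × $0.150 = $75.00
Remaining 1740 kWh × $0.249 = $433.26
Energy charge = $619.26; + service $17.04 = $636.30 ≈ $636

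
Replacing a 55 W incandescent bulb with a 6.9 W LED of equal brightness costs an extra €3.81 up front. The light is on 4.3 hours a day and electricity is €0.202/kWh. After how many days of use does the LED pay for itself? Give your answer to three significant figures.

91.2 days

Power saved = 55 − 6.9 = 48.1 W
Daily energy saved = 48.1 W × 4.3 h = 206.8 Wh = 0.20683 kWh
Daily savings = 0.20683 × €0.202 = €0.0418
Payback = €3.81 / €0.0418 per day = 91.19 days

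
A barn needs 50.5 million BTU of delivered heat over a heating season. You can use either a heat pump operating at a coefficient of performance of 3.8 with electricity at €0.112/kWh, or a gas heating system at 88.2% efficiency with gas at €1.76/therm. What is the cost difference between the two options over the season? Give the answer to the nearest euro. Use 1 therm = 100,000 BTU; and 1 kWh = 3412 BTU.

€571

Heat load = 50.5 × 10⁶ BTU = 50,500,000 BTU
Gas: input = 50,500,000 / 0.882 = 57,256,236 BTU = 572.6 therm → 572.6 × €1.76 = €1,007.71
Heat pump: 50,500,000 BTU / 3412 = 14,800 kWh heat; / 3.8 = 3,895 kWh in → × €0.112 = €436.23
Difference = |€1,007.71 − €436.23| = €571.48 ≈ €571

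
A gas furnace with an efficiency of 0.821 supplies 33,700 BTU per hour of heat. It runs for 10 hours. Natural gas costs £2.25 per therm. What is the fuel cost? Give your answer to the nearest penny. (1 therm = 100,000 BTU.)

Heat delivered = 33,700 BTU/h × 10 h = 337,000 BTU
Gas input = 337,000 / 0.821 = 410,475 BTU
= 410,475 / 100,000 = 4.105 therm
Cost = 4.105 × £2.25/therm = £9.24

£9.24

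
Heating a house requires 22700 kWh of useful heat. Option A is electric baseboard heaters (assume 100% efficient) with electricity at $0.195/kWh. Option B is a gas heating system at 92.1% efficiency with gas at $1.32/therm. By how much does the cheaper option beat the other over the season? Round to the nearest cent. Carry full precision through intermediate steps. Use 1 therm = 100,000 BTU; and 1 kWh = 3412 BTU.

Heat load = 22700 kWh × 3412 = 77,452,400 BTU
Gas: input = 77,452,400 / 0.921 = 84,095,983 BTU = 841 therm → 841 × $1.32 = $1,110.07
Electric: 77,452,400 BTU / 3412 = 22,700 kWh → × $0.195 = $4,426.50
Difference = |$1,110.07 − $4,426.50| = $3,316.43

$3316.43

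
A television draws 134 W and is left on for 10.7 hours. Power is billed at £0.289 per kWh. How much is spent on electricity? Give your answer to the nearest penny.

£0.41

Energy = 134 W × 10.7 h = 1,434 Wh = 1.434 kWh
Cost = 1.434 kWh × £0.289/kWh = £0.41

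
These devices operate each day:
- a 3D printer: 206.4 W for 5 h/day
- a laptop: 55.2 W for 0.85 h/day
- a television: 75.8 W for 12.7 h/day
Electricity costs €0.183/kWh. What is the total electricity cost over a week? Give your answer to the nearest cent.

€2.62

3D printer: 206.4 W × 5 h × 7 d = 7,224 Wh = 7.224 kWh
laptop: 55.2 W × 0.85 h × 7 d = 328 Wh = 0.3284 kWh
television: 75.8 W × 12.7 h × 7 d = 6,739 Wh = 6.739 kWh
Total energy = 7.224 + 0.3284 + 6.739 = 14.29 kWh
Cost = 14.29 kWh × €0.183 = €2.62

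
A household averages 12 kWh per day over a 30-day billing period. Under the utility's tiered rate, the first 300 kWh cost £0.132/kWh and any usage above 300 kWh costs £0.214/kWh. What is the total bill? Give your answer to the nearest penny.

Usage = 12 kWh/day × 30 days = 360 kWh
First 300 kWh × £0.132 = £39.60
Remaining 60 kWh × £0.214 = £12.84
Total = £52.44

£52.44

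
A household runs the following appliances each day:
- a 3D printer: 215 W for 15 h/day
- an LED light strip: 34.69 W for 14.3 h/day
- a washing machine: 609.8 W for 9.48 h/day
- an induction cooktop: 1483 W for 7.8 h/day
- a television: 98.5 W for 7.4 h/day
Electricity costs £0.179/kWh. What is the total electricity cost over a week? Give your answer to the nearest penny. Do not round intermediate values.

3D printer: 215 W × 15 h × 7 d = 22,575 Wh = 22.57 kWh
LED light strip: 34.69 W × 14.3 h × 7 d = 3,472 Wh = 3.472 kWh
washing machine: 609.8 W × 9.48 h × 7 d = 40,466 Wh = 40.47 kWh
induction cooktop: 1483 W × 7.8 h × 7 d = 80,972 Wh = 80.97 kWh
television: 98.5 W × 7.4 h × 7 d = 5,102 Wh = 5.102 kWh
Total energy = 22.57 + 3.472 + 40.47 + 80.97 + 5.102 = 152.6 kWh
Cost = 152.6 kWh × £0.179 = £27.31

£27.31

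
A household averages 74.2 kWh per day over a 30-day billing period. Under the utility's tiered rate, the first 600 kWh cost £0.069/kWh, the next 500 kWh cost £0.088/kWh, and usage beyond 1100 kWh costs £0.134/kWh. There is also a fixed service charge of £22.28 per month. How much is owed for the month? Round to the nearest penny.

£258.56

Usage = 74.2 kWh/day × 30 days = 2226 kWh
First 600 kWh × £0.069 = £41.40
Next 500 kWh × £0.088 = £44.00
Remaining 1126 kWh × £0.134 = £150.88
Energy charge = £236.28; + service £22.28 = £258.56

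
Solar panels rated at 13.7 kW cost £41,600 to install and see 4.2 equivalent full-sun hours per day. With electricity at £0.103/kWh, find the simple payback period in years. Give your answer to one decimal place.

Daily generation = 13.7 kW × 4.2 h = 57.54 kWh
Annual generation = 57.54 × 365 = 21002 kWh
Annual savings = 21002 × £0.103 = £2,163.22
Payback = £41,600 / £2,163.22 = 19.2 years

19.2 years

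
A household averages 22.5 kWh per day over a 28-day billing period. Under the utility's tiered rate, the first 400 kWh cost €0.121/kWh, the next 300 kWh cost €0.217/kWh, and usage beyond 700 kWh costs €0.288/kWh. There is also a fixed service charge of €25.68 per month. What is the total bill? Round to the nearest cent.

Usage = 22.5 kWh/day × 28 days = 630 kWh
First 400 kWh × €0.121 = €48.40
Next 230 kWh × €0.217 = €49.91
Remaining tier: 0 kWh (not reached)
Energy charge = €98.31; + service €25.68 = €123.99

€123.99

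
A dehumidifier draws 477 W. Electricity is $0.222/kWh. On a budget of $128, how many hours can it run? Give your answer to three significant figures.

Energy budget = $128 / $0.222 per kWh = 576.6 kWh = 576,577 Wh
Runtime = 576,577 Wh / 477 W = 1,209 h

1210 h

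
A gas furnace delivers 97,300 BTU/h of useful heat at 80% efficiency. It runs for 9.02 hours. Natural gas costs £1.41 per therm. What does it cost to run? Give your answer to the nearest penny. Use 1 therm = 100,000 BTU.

£15.47

Heat delivered = 97,300 BTU/h × 9.02 h = 877,646 BTU
Gas input = 877,646 / 0.80 = 1,097,058 BTU
= 1,097,058 / 100,000 = 10.97 therm
Cost = 10.97 × £1.41/therm = £15.47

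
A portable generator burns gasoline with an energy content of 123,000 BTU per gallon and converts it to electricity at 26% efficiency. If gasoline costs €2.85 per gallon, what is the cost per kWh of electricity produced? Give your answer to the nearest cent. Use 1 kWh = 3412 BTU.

Electrical output per gallon = 123,000 BTU × 0.26 / 3412 BTU/kWh = 9.373 kWh
Cost per kWh = €2.85 / 9.373 kWh = €0.304

€0.30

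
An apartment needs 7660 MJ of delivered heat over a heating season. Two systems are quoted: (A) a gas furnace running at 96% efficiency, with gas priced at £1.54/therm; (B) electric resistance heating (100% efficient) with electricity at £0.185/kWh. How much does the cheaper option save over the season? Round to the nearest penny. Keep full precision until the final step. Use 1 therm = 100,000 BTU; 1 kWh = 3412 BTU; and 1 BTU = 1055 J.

£277.20

Heat load = 7660 MJ = 7,660,000,000 J / 1055 = 7,260,664 BTU
Gas: input = 7,260,664 / 0.96 = 7,563,191 BTU = 75.63 therm → 75.63 × £1.54 = £116.47
Electric: 7,260,664 BTU / 3412 = 2,128 kWh → × £0.185 = £393.68
Difference = |£116.47 − £393.68| = £277.20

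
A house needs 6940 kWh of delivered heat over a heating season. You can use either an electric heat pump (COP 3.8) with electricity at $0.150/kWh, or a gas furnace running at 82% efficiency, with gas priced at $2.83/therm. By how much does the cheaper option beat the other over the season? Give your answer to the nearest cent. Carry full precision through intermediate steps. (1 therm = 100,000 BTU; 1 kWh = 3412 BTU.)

$543.28

Heat load = 6940 kWh × 3412 = 23,679,280 BTU
Gas: input = 23,679,280 / 0.82 = 28,877,171 BTU = 288.8 therm → 288.8 × $2.83 = $817.22
Heat pump: 23,679,280 BTU / 3412 = 6,940 kWh heat; / 3.8 = 1,826 kWh in → × $0.150 = $273.95
Difference = |$817.22 − $273.95| = $543.28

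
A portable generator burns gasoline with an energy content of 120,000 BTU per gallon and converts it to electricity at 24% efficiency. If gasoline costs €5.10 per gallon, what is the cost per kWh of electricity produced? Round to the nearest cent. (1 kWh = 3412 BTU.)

€0.60

Electrical output per gallon = 120,000 BTU × 0.24 / 3412 BTU/kWh = 8.441 kWh
Cost per kWh = €5.10 / 8.441 kWh = €0.604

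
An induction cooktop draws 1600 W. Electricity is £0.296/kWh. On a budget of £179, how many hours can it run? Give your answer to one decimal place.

378.0 h

Energy budget = £179 / £0.296 per kWh = 604.7 kWh = 604,730 Wh
Runtime = 604,730 Wh / 1600 W = 378 h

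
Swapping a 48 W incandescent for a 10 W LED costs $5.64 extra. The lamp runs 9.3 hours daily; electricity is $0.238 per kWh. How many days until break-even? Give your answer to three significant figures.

Power saved = 48 − 10 = 38 W
Daily energy saved = 38 W × 9.3 h = 353.4 Wh = 0.3534 kWh
Daily savings = 0.3534 × $0.238 = $0.0841
Payback = $5.64 / $0.0841 per day = 67.06 days

67.1 days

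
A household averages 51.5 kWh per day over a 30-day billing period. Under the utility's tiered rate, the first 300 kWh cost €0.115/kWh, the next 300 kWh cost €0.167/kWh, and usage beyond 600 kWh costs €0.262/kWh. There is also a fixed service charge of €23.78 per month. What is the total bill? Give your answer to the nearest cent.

€355.97

Usage = 51.5 kWh/day × 30 days = 1545 kWh
First 300 kWh × €0.115 = €34.50
Next 300 kWh × €0.167 = €50.10
Remaining 945 kWh × €0.262 = €247.59
Energy charge = €332.19; + service €23.78 = €355.97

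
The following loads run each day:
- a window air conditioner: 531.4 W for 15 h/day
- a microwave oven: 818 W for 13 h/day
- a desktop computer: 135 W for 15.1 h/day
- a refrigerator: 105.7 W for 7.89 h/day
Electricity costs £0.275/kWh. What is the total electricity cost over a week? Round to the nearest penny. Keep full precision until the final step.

£41.34

window air conditioner: 531.4 W × 15 h × 7 d = 55,797 Wh = 55.8 kWh
microwave oven: 818 W × 13 h × 7 d = 74,438 Wh = 74.44 kWh
desktop computer: 135 W × 15.1 h × 7 d = 14,270 Wh = 14.27 kWh
refrigerator: 105.7 W × 7.89 h × 7 d = 5,838 Wh = 5.838 kWh
Total energy = 55.8 + 74.44 + 14.27 + 5.838 = 150.3 kWh
Cost = 150.3 kWh × £0.275 = £41.34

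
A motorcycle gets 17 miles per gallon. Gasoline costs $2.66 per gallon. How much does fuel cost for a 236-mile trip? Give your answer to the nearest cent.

$36.93

Fuel = 236 mi / 17 mpg = 13.88 gal
Cost = 13.88 gal × $2.66/gal = $36.93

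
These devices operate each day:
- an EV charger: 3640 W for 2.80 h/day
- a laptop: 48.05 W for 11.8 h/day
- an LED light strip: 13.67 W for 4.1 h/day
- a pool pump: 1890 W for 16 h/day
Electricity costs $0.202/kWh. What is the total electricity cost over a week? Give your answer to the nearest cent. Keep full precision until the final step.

EV charger: 3640 W × 2.80 h × 7 d = 71,344 Wh = 71.34 kWh
laptop: 48.05 W × 11.8 h × 7 d = 3,969 Wh = 3.969 kWh
LED light strip: 13.67 W × 4.1 h × 7 d = 392 Wh = 0.3923 kWh
pool pump: 1890 W × 16 h × 7 d = 211,680 Wh = 211.7 kWh
Total energy = 71.34 + 3.969 + 0.3923 + 211.7 = 287.4 kWh
Cost = 287.4 kWh × $0.202 = $58.05

$58.05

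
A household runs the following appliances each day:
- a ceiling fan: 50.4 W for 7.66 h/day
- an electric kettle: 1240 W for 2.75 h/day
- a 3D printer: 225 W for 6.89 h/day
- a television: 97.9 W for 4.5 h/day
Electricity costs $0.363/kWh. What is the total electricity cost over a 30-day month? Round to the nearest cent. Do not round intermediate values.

ceiling fan: 50.4 W × 7.66 h × 30 d = 11,582 Wh = 11.58 kWh
electric kettle: 1240 W × 2.75 h × 30 d = 102,300 Wh = 102.3 kWh
3D printer: 225 W × 6.89 h × 30 d = 46,508 Wh = 46.51 kWh
television: 97.9 W × 4.5 h × 30 d = 13,216 Wh = 13.22 kWh
Total energy = 11.58 + 102.3 + 46.51 + 13.22 = 173.6 kWh
Cost = 173.6 kWh × $0.363 = $63.02

$63.02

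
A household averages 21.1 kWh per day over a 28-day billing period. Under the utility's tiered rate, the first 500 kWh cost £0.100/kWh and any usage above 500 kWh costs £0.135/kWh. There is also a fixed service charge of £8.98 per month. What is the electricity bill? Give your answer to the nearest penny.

Usage = 21.1 kWh/day × 28 days = 590.8 kWh
First 500 kWh × £0.100 = £50.00
Remaining 90.8 kWh × £0.135 = £12.26
Energy charge = £62.26; + service £8.98 = £71.24

£71.24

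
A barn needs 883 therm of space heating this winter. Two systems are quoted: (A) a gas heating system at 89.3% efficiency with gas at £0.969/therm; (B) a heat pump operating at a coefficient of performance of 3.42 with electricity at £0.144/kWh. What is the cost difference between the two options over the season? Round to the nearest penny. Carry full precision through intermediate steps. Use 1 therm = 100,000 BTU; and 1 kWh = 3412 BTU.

£131.50

Heat load = 883 therm × 100,000 = 88,300,000 BTU
Gas: input = 88,300,000 / 0.893 = 98,880,179 BTU = 988.8 therm → 988.8 × £0.969 = £958.15
Heat pump: 88,300,000 BTU / 3412 = 25,880 kWh heat; / 3.42 = 7,567 kWh in → × £0.144 = £1,089.65
Difference = |£958.15 − £1,089.65| = £131.50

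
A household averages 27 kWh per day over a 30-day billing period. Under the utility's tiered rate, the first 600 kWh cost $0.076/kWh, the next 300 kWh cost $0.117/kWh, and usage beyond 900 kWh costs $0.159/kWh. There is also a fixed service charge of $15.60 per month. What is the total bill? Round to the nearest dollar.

Usage = 27 kWh/day × 30 days = 810 kWh
First 600 kWh × $0.076 = $45.60
Next 210 kWh × $0.117 = $24.57
Remaining tier: 0 kWh (not reached)
Energy charge = $70.17; + service $15.60 = $85.77 ≈ $86

$86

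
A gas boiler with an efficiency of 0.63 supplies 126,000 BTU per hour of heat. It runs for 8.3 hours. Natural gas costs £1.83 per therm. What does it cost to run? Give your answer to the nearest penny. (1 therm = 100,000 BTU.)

Heat delivered = 126,000 BTU/h × 8.3 h = 1,045,800 BTU
Gas input = 1,045,800 / 0.63 = 1,660,000 BTU
= 1,660,000 / 100,000 = 16.6 therm
Cost = 16.6 × £1.83/therm = £30.38

£30.38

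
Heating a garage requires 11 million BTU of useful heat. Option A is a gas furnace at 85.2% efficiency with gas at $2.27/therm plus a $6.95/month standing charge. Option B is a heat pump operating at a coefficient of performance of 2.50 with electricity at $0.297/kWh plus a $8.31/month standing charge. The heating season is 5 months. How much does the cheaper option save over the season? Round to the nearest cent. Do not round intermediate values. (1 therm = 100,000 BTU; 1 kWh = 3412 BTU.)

$96.73

Heat load = 11 × 10⁶ BTU = 11,000,000 BTU
Gas: input = 11,000,000 / 0.852 = 12,910,798 BTU = 129.1 therm → 129.1 × $2.27 = $293.08; + 5 × $6.95 standing = $327.83
Heat pump: 11,000,000 BTU / 3412 = 3,224 kWh heat; / 2.50 = 1,290 kWh in → × $0.297 = $383.00; + 5 × $8.31 standing = $424.55
Difference = |$327.83 − $424.55| = $96.73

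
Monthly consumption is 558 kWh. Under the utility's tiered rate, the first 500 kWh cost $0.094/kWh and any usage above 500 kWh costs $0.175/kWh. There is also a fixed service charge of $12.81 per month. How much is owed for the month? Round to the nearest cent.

$69.96

First 500 kWh × $0.094 = $47.00
Remaining 58 kWh × $0.175 = $10.15
Energy charge = $57.15; + service $12.81 = $69.96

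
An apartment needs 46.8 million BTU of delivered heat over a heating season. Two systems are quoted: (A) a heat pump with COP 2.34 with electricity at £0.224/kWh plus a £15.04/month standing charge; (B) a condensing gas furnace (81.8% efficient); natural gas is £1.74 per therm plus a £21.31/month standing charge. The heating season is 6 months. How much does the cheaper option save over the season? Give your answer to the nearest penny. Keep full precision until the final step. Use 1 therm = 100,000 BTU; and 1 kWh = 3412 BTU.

Heat load = 46.8 × 10⁶ BTU = 46,800,000 BTU
Gas: input = 46,800,000 / 0.818 = 57,212,714 BTU = 572.1 therm → 572.1 × £1.74 = £995.50; + 6 × £21.31 standing = £1,123.36
Heat pump: 46,800,000 BTU / 3412 = 13,720 kWh heat; / 2.34 = 5,862 kWh in → × £0.224 = £1,313.01; + 6 × £15.04 standing = £1,403.25
Difference = |£1,123.36 − £1,403.25| = £279.89

£279.89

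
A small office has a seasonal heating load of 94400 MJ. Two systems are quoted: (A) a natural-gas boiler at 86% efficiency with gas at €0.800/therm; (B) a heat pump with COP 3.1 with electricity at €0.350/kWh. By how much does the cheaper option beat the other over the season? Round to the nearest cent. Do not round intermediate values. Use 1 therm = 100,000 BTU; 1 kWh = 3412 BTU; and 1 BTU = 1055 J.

Heat load = 94400 MJ = 94,400,000,000 J / 1055 = 89,478,673 BTU
Gas: input = 89,478,673 / 0.86 = 104,044,969 BTU = 1,040 therm → 1,040 × €0.800 = €832.36
Heat pump: 89,478,673 BTU / 3412 = 26,220 kWh heat; / 3.1 = 8,460 kWh in → × €0.350 = €2,960.85
Difference = |€832.36 − €2,960.85| = €2,128.49

€2128.49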